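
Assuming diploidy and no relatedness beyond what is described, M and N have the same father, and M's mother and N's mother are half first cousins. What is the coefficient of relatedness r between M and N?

0.265625

Relatedness sums over independent paths through distinct common ancestors.
M and N are related in two ways: half-sibs through their shared father (r = 1/4) and half second cousins through their mothers (r = 1/64).
r = 1/4 + 1/64 = 17/64 = 0.265625.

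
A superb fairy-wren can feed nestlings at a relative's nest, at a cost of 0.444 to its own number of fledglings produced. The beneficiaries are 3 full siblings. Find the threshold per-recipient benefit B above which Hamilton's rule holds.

r to a full sibling = 1/2 (full sibs share both parents — two paths of length 2: r = 2·(1/2)^2 = 1/2).
Hamilton's rule with n recipients of equal r: n·r·B > C, so B > C/(n·r) = 0.444/(3·0.5) = 0.296.

0.296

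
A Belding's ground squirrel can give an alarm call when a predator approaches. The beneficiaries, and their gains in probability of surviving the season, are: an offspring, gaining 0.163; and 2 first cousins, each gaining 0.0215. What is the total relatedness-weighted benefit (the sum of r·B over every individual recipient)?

r to an offspring = 1/2 (one parent–offspring link: r = (1/2)^1 = 1/2).
r to a first cousin = 1/8 (first cousins share one grandparent pair — two paths of length 4: r = 2·(1/2)^4 = 1/8).
Summing one r·B term per recipient: 1·0.5·0.163 + 2·0.125·0.0215 = 0.086875.

0.086875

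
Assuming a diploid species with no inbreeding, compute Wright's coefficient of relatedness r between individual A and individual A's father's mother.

Each parent–offspring link contributes a factor of 1/2, and independent paths through distinct common ancestors add.
Two parent–offspring links: r = (1/2)^2 = 1/4.

0.25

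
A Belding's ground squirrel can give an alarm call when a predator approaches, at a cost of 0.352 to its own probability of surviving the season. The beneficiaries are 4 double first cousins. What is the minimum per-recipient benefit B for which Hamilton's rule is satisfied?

r to a double first cousin = 0.25 (double first cousins share both grandparent pairs — four paths of length 4: r = 4·(1/2)^4 = 1/4).
Hamilton's rule with n recipients of equal r: n·r·B > C, so B > C/(n·r) = 0.352/(4·0.25) = 0.352.

0.352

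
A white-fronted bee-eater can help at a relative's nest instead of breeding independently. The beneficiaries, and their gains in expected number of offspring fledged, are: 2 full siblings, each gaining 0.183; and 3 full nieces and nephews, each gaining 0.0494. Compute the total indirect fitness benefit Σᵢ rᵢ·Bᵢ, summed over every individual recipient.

r to a full sibling = 0.5 (full sibs share both parents — two paths of length 2: r = 2·(1/2)^2 = 1/2).
r to a full niece or nephew = 0.25 (full aunt/uncle↔niece/nephew: two paths of length 3 through the shared grandparent pair: r = 2·(1/2)^3 = 1/4).
Summing one r·B term per recipient: 2·0.5·0.183 + 3·0.25·0.0494 = 0.22005.

0.22005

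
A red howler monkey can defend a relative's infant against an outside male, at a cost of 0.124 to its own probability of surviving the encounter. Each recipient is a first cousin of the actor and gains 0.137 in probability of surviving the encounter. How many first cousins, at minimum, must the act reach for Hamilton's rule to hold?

8

r to a first cousin = 1/8 (first cousins share one grandparent pair — two paths of length 4: r = 2·(1/2)^4 = 1/8).
Hamilton's rule: n·r·B > C  ⇒  n > C/(r·B) = 0.124/(0.125·0.137) = 7.241.
The smallest integer exceeding 7.241 is 8.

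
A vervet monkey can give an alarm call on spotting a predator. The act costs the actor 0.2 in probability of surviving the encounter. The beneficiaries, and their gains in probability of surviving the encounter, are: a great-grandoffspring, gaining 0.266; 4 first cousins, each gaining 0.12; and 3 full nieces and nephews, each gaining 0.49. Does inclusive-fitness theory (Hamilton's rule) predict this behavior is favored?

Yes

Hamilton's rule: the trait is favored when the sum of r·B over every recipient exceeds the actor's cost C.
r to a great-grandoffspring = 1/8 (three parent–offspring links: r = (1/2)^3 = 1/8).
r to a first cousin = 1/8 (first cousins share one grandparent pair — two paths of length 4: r = 2·(1/2)^4 = 1/8).
r to a full niece or nephew = 0.25 (full aunt/uncle↔niece/nephew: two paths of length 3 through the shared grandparent pair: r = 2·(1/2)^3 = 1/4).
Summing one r·B term per recipient: 1·0.125·0.266 + 4·0.125·0.12 + 3·0.25·0.49 = 0.46075.
0.46075 > 0.2: the indirect benefit exceeds the cost.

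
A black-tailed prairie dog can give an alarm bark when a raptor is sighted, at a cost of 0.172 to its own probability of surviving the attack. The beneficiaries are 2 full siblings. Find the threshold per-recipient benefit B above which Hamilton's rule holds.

0.172

r to a full sibling = 1/2 (full sibs share both parents — two paths of length 2: r = 2·(1/2)^2 = 1/2).
Hamilton's rule with n recipients of equal r: n·r·B > C, so B > C/(n·r) = 0.172/(2·0.5) = 0.172.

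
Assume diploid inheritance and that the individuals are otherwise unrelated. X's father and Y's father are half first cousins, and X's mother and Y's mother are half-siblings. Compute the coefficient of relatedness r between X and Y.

With two independent routes of shared ancestry, r is the sum of the two contributions.
X and Y are related in two ways: half second cousins through their fathers (r = 1/64) and half first cousins through their mothers (r = 1/16).
r = 1/64 + 1/16 = 0.078125.

0.078125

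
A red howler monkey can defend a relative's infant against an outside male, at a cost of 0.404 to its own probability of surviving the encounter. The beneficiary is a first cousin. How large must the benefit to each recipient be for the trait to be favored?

3.232

r to a first cousin = 0.125 (first cousins share one grandparent pair — two paths of length 4: r = 2·(1/2)^4 = 1/8).
Hamilton's rule with n recipients of equal r: n·r·B > C, so B > C/(n·r) = 0.404/(1·0.125) = 3.232.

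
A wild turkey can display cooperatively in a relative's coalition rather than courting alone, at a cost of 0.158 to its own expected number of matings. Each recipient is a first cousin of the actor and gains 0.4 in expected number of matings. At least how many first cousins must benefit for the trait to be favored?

4

r to a first cousin = 0.125 (first cousins share one grandparent pair — two paths of length 4: r = 2·(1/2)^4 = 1/8).
Hamilton's rule: n·r·B > C  ⇒  n > C/(r·B) = 0.158/(0.125·0.4) = 3.16.
The smallest integer exceeding 3.16 is 4.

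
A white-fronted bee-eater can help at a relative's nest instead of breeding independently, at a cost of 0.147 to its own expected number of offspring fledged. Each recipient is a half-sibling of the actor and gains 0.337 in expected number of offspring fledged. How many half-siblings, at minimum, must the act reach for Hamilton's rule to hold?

r to a half-sibling = 0.25 (half-sibs share one parent — one path of length 2: r = (1/2)^2 = 1/4).
Hamilton's rule: n·r·B > C  ⇒  n > C/(r·B) = 0.147/(0.25·0.337) = 1.745.
The smallest integer exceeding 1.745 is 2.

2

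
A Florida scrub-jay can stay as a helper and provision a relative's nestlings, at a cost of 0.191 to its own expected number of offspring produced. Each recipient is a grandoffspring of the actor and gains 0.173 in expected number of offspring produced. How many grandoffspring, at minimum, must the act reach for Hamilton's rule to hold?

r to a grandoffspring = 0.25 (two parent–offspring links: r = (1/2)^2 = 1/4).
Hamilton's rule: n·r·B > C  ⇒  n > C/(r·B) = 0.191/(0.25·0.173) = 4.416.
The smallest integer exceeding 4.416 is 5.

5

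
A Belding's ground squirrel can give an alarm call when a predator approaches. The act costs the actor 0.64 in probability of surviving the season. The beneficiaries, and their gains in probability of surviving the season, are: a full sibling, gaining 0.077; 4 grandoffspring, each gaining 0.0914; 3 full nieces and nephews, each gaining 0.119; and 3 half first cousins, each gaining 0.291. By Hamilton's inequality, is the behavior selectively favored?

No

Hamilton's rule: the trait is favored when the sum of r·B over every recipient exceeds the actor's cost C.
r to a full sibling = 1/2 (full sibs share both parents — two paths of length 2: r = 2·(1/2)^2 = 1/2).
r to a grandoffspring = 0.25 (two parent–offspring links: r = (1/2)^2 = 1/4).
r to a full niece or nephew = 0.25 (full aunt/uncle↔niece/nephew: two paths of length 3 through the shared grandparent pair: r = 2·(1/2)^3 = 1/4).
r to a half first cousin = 0.0625 (half first cousins share one grandparent — one path of length 4: r = (1/2)^4 = 1/16).
Summing one r·B term per recipient: 1·0.5·0.077 + 4·0.25·0.0914 + 3·0.25·0.119 + 3·0.0625·0.291 = 0.2737125.
0.2737125 < 0.64: the indirect benefit is less than the cost.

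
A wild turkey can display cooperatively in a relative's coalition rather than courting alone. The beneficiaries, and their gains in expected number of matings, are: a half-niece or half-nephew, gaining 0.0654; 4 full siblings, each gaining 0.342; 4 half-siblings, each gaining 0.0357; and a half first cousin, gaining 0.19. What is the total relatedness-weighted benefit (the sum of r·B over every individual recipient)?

0.73975

r to a half-niece or half-nephew = 0.125 (half-aunt/uncle↔niece/nephew: one path of length 3: r = (1/2)^3 = 1/8).
r to a full sibling = 1/2 (full sibs share both parents — two paths of length 2: r = 2·(1/2)^2 = 1/2).
r to a half-sibling = 0.25 (half-sibs share one parent — one path of length 2: r = (1/2)^2 = 1/4).
r to a half first cousin = 0.0625 (half first cousins share one grandparent — one path of length 4: r = (1/2)^4 = 1/16).
Summing one r·B term per recipient: 1·0.125·0.0654 + 4·0.5·0.342 + 4·0.25·0.0357 + 1·0.0625·0.19 = 0.73975.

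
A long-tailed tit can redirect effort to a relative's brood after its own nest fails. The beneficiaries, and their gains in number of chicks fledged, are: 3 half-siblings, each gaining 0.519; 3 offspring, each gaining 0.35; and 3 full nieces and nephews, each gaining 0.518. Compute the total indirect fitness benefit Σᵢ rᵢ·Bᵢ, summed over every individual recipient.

1.30275

r to a half-sibling = 1/4 (half-sibs share one parent — one path of length 2: r = (1/2)^2 = 1/4).
r to an offspring = 0.5 (one parent–offspring link: r = (1/2)^1 = 1/2).
r to a full niece or nephew = 1/4 (full aunt/uncle↔niece/nephew: two paths of length 3 through the shared grandparent pair: r = 2·(1/2)^3 = 1/4).
Summing one r·B term per recipient: 3·0.25·0.519 + 3·0.5·0.35 + 3·0.25·0.518 = 1.30275.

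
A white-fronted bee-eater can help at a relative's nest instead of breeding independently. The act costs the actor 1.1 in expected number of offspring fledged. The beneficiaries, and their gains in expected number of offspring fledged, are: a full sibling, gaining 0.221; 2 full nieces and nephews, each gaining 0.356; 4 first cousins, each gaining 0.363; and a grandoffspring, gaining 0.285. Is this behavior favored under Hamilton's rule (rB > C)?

Hamilton's rule: the trait is favored when the sum of r·B over every recipient exceeds the actor's cost C.
r to a full sibling = 1/2 (full sibs share both parents — two paths of length 2: r = 2·(1/2)^2 = 1/2).
r to a full niece or nephew = 1/4 (full aunt/uncle↔niece/nephew: two paths of length 3 through the shared grandparent pair: r = 2·(1/2)^3 = 1/4).
r to a first cousin = 1/8 (first cousins share one grandparent pair — two paths of length 4: r = 2·(1/2)^4 = 1/8).
r to a grandoffspring = 1/4 (two parent–offspring links: r = (1/2)^2 = 1/4).
Summing one r·B term per recipient: 1·0.5·0.221 + 2·0.25·0.356 + 4·0.125·0.363 + 1·0.25·0.285 = 0.54125.
0.54125 < 1.1: the indirect benefit is less than the cost.

No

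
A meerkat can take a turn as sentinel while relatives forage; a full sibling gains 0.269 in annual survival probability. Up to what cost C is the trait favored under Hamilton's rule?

0.1345

r to a full sibling = 1/2 (full sibs share both parents — two paths of length 2: r = 2·(1/2)^2 = 1/2).
Hamilton's rule: n·r·B > C, so the trait is favored while C < n·r·B = 1·0.5·0.269 = 0.1345.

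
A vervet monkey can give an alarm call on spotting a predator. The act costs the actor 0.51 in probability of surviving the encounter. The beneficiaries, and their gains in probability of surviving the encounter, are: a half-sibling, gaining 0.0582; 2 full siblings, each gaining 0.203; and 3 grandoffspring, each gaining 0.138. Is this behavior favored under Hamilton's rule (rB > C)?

Hamilton's rule: the trait is favored when the sum of r·B over every recipient exceeds the actor's cost C.
r to a half-sibling = 0.25 (half-sibs share one parent — one path of length 2: r = (1/2)^2 = 1/4).
r to a full sibling = 0.5 (full sibs share both parents — two paths of length 2: r = 2·(1/2)^2 = 1/2).
r to a grandoffspring = 0.25 (two parent–offspring links: r = (1/2)^2 = 1/4).
Summing one r·B term per recipient: 1·0.25·0.0582 + 2·0.5·0.203 + 3·0.25·0.138 = 0.32105.
0.32105 < 0.51: the indirect benefit is less than the cost.

No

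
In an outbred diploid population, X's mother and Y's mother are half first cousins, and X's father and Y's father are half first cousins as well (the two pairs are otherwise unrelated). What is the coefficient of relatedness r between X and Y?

Relatedness sums over independent paths through distinct common ancestors.
X and Y are related in two ways: half second cousins through their mothers (r = 1/64) and half second cousins through their fathers (r = 1/64).
r = 1/64 + 1/64 = 0.03125.

0.03125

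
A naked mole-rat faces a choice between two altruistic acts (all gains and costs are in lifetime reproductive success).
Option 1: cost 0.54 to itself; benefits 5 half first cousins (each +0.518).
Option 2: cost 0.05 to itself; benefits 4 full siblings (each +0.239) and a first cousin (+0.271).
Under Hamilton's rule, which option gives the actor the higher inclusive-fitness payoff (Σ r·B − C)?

Option 2

Option 1: r to a half first cousin = 0.0625.
Option 1: Σ r·B − C = (5·0.0625·0.518) − 0.54 = -0.378125.
Option 2: r to a full sibling = 0.5.
Option 2: r to a first cousin = 0.125.
Option 2: Σ r·B − C = (4·0.5·0.239 + 1·0.125·0.271) − 0.05 = 0.461875.
Option 2 has the higher net inclusive-fitness payoff.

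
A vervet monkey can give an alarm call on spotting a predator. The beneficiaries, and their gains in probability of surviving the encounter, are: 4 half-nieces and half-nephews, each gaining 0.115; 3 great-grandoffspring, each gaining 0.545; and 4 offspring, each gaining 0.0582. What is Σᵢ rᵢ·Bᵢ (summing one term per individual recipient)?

0.378275

r to a half-niece or half-nephew = 0.125 (half-aunt/uncle↔niece/nephew: one path of length 3: r = (1/2)^3 = 1/8).
r to a great-grandoffspring = 0.125 (three parent–offspring links: r = (1/2)^3 = 1/8).
r to an offspring = 0.5 (one parent–offspring link: r = (1/2)^1 = 1/2).
Summing one r·B term per recipient: 4·0.125·0.115 + 3·0.125·0.545 + 4·0.5·0.0582 = 0.378275.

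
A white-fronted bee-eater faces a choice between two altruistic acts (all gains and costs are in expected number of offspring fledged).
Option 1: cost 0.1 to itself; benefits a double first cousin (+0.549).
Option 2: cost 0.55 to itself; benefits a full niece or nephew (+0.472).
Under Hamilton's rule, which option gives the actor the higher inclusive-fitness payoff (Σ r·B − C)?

Option 1

Option 1: r to a double first cousin = 0.25.
Option 1: Σ r·B − C = (1·0.25·0.549) − 0.1 = 0.03725.
Option 2: r to a full niece or nephew = 0.25.
Option 2: Σ r·B − C = (1·0.25·0.472) − 0.55 = -0.432.
Option 1 has the higher net inclusive-fitness payoff.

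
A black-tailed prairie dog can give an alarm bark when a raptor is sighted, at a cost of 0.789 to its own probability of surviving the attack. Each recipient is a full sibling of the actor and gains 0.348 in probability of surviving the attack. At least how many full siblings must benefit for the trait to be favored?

r to a full sibling = 1/2 (full sibs share both parents — two paths of length 2: r = 2·(1/2)^2 = 1/2).
Hamilton's rule: n·r·B > C  ⇒  n > C/(r·B) = 0.789/(0.5·0.348) = 4.534.
The smallest integer exceeding 4.534 is 5.

5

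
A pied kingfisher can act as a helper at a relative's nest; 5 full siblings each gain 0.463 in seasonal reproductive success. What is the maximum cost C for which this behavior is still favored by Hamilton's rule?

1.1575

r to a full sibling = 0.5 (full sibs share both parents — two paths of length 2: r = 2·(1/2)^2 = 1/2).
Hamilton's rule: n·r·B > C, so the trait is favored while C < n·r·B = 5·0.5·0.463 = 1.1575.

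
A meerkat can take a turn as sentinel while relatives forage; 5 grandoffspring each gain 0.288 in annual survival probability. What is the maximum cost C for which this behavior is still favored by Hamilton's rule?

0.36

r to a grandoffspring = 1/4 (two parent–offspring links: r = (1/2)^2 = 1/4).
Hamilton's rule: n·r·B > C, so the trait is favored while C < n·r·B = 5·0.25·0.288 = 0.36.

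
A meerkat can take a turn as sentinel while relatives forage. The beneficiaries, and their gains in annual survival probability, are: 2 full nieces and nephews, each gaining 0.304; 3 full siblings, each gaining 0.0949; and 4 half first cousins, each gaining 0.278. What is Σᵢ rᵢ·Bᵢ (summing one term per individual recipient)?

0.36385

r to a full niece or nephew = 1/4 (full aunt/uncle↔niece/nephew: two paths of length 3 through the shared grandparent pair: r = 2·(1/2)^3 = 1/4).
r to a full sibling = 0.5 (full sibs share both parents — two paths of length 2: r = 2·(1/2)^2 = 1/2).
r to a half first cousin = 0.0625 (half first cousins share one grandparent — one path of length 4: r = (1/2)^4 = 1/16).
Summing one r·B term per recipient: 2·0.25·0.304 + 3·0.5·0.0949 + 4·0.0625·0.278 = 0.36385.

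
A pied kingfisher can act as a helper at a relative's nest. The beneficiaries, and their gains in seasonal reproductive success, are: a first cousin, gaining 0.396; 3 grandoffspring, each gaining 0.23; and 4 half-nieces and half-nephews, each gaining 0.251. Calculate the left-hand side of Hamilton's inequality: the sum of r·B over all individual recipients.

0.3475

r to a first cousin = 0.125 (first cousins share one grandparent pair — two paths of length 4: r = 2·(1/2)^4 = 1/8).
r to a grandoffspring = 1/4 (two parent–offspring links: r = (1/2)^2 = 1/4).
r to a half-niece or half-nephew = 0.125 (half-aunt/uncle↔niece/nephew: one path of length 3: r = (1/2)^3 = 1/8).
Summing one r·B term per recipient: 1·0.125·0.396 + 3·0.25·0.23 + 4·0.125·0.251 = 0.3475.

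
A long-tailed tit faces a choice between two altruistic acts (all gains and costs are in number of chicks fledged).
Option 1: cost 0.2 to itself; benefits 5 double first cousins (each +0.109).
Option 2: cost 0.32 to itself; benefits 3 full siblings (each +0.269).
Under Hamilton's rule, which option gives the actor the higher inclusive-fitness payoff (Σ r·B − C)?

Option 1: r to a double first cousin = 0.25.
Option 1: Σ r·B − C = (5·0.25·0.109) − 0.2 = -0.06375.
Option 2: r to a full sibling = 0.5.
Option 2: Σ r·B − C = (3·0.5·0.269) − 0.32 = 0.0835.
Option 2 has the higher net inclusive-fitness payoff.

Option 2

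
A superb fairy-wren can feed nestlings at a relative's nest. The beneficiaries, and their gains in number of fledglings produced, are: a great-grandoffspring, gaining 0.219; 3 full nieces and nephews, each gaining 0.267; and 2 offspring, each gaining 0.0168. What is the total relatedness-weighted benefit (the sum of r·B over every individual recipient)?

r to a great-grandoffspring = 0.125 (three parent–offspring links: r = (1/2)^3 = 1/8).
r to a full niece or nephew = 1/4 (full aunt/uncle↔niece/nephew: two paths of length 3 through the shared grandparent pair: r = 2·(1/2)^3 = 1/4).
r to an offspring = 1/2 (one parent–offspring link: r = (1/2)^1 = 1/2).
Summing one r·B term per recipient: 1·0.125·0.219 + 3·0.25·0.267 + 2·0.5·0.0168 = 0.244425.

0.244425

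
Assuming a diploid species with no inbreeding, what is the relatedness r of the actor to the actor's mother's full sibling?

Each parent–offspring link contributes a factor of 1/2, and independent paths through distinct common ancestors add.
Full aunt/uncle↔niece/nephew: two paths of length 3 through the shared grandparent pair: r = 2·(1/2)^3 = 1/4.

0.25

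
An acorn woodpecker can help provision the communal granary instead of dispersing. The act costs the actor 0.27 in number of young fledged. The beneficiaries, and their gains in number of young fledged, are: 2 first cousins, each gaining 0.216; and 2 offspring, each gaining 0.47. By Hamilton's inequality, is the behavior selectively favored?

Hamilton's rule: the trait is favored when the sum of r·B over every recipient exceeds the actor's cost C.
r to a first cousin = 1/8 (first cousins share one grandparent pair — two paths of length 4: r = 2·(1/2)^4 = 1/8).
r to an offspring = 0.5 (one parent–offspring link: r = (1/2)^1 = 1/2).
Summing one r·B term per recipient: 2·0.125·0.216 + 2·0.5·0.47 = 0.524.
0.524 > 0.27: the indirect benefit exceeds the cost.

Yes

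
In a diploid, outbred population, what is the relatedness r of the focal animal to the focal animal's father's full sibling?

0.25

Each parent–offspring link contributes a factor of 1/2, and independent paths through distinct common ancestors add.
Full aunt/uncle↔niece/nephew: two paths of length 3 through the shared grandparent pair: r = 2·(1/2)^3 = 1/4.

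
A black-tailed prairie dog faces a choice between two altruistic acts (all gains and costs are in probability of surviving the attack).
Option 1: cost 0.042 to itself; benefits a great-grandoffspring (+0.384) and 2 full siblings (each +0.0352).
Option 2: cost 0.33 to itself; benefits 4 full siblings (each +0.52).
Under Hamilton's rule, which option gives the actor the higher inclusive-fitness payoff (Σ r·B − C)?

Option 1: r to a great-grandoffspring = 0.125.
Option 1: r to a full sibling = 0.5.
Option 1: Σ r·B − C = (1·0.125·0.384 + 2·0.5·0.0352) − 0.042 = 0.0412.
Option 2: r to a full sibling = 0.5.
Option 2: Σ r·B − C = (4·0.5·0.52) − 0.33 = 0.71.
Option 2 has the higher net inclusive-fitness payoff.

Option 2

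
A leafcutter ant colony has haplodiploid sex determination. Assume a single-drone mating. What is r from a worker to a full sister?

Haplodiploid full sisters inherit their father's entire haploid genome identically (contributing 1/2) and on average half of their mother's contribution (1/2 · 1/2 = 1/4); r = 1/2 + 1/4 = 3/4.

0.75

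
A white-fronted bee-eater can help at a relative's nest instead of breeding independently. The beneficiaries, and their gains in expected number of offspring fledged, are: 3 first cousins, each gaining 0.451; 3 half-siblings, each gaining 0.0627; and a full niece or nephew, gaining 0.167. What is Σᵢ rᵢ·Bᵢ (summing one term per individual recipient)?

r to a first cousin = 1/8 (first cousins share one grandparent pair — two paths of length 4: r = 2·(1/2)^4 = 1/8).
r to a half-sibling = 0.25 (half-sibs share one parent — one path of length 2: r = (1/2)^2 = 1/4).
r to a full niece or nephew = 0.25 (full aunt/uncle↔niece/nephew: two paths of length 3 through the shared grandparent pair: r = 2·(1/2)^3 = 1/4).
Summing one r·B term per recipient: 3·0.125·0.451 + 3·0.25·0.0627 + 1·0.25·0.167 = 0.2579.

0.2579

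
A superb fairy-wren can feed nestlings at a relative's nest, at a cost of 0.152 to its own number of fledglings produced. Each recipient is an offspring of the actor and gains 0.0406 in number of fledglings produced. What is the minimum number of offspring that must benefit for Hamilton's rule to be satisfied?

8

r to an offspring = 1/2 (one parent–offspring link: r = (1/2)^1 = 1/2).
Hamilton's rule: n·r·B > C  ⇒  n > C/(r·B) = 0.152/(0.5·0.0406) = 7.488.
The smallest integer exceeding 7.488 is 8.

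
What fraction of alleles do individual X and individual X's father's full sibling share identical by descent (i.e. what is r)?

Each parent–offspring link contributes a factor of 1/2, and independent paths through distinct common ancestors add.
Full aunt/uncle↔niece/nephew: two paths of length 3 through the shared grandparent pair: r = 2·(1/2)^3 = 1/4.

0.25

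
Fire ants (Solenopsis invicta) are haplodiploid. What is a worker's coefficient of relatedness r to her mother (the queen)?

One meiotic link between diploid queen and diploid daughter: r = 1/2.

0.5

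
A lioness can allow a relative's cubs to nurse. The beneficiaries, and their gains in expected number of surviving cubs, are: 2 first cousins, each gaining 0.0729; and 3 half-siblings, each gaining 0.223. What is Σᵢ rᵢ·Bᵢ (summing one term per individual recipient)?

r to a first cousin = 1/8 (first cousins share one grandparent pair — two paths of length 4: r = 2·(1/2)^4 = 1/8).
r to a half-sibling = 0.25 (half-sibs share one parent — one path of length 2: r = (1/2)^2 = 1/4).
Summing one r·B term per recipient: 2·0.125·0.0729 + 3·0.25·0.223 = 0.185475.

0.185475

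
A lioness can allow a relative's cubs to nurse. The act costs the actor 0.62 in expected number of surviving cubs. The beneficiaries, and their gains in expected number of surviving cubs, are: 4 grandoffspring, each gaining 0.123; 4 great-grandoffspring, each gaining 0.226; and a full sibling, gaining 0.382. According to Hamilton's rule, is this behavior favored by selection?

No

Hamilton's rule: the trait is favored when the sum of r·B over every recipient exceeds the actor's cost C.
r to a grandoffspring = 0.25 (two parent–offspring links: r = (1/2)^2 = 1/4).
r to a great-grandoffspring = 1/8 (three parent–offspring links: r = (1/2)^3 = 1/8).
r to a full sibling = 1/2 (full sibs share both parents — two paths of length 2: r = 2·(1/2)^2 = 1/2).
Summing one r·B term per recipient: 4·0.25·0.123 + 4·0.125·0.226 + 1·0.5·0.382 = 0.427.
0.427 < 0.62: the indirect benefit is less than the cost.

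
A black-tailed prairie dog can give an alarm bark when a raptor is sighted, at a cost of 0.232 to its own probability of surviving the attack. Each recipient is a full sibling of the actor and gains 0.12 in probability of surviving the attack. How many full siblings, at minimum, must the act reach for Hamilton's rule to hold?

r to a full sibling = 1/2 (full sibs share both parents — two paths of length 2: r = 2·(1/2)^2 = 1/2).
Hamilton's rule: n·r·B > C  ⇒  n > C/(r·B) = 0.232/(0.5·0.12) = 3.867.
The smallest integer exceeding 3.867 is 4.

4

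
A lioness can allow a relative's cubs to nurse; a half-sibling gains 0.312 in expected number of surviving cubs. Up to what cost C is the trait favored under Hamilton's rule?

r to a half-sibling = 1/4 (half-sibs share one parent — one path of length 2: r = (1/2)^2 = 1/4).
Hamilton's rule: n·r·B > C, so the trait is favored while C < n·r·B = 1·0.25·0.312 = 0.078.

0.078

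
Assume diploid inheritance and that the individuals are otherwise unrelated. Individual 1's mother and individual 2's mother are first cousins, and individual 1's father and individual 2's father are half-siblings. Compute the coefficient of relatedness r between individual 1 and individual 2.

0.09375

Independent pedigree routes through distinct common ancestors add.
Individual 1 and individual 2 are related in two ways: second cousins through their mothers (r = 1/32) and half first cousins through their fathers (r = 1/16).
r = 1/32 + 1/16 = 3/32 = 0.09375.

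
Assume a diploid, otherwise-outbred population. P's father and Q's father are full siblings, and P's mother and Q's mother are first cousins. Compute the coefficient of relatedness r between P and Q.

0.15625

Independent pedigree routes through distinct common ancestors add.
P and Q are related in two ways: first cousins through their fathers (r = 1/8) and second cousins through their mothers (r = 1/32).
r = 1/8 + 1/32 = 5/32 = 0.15625.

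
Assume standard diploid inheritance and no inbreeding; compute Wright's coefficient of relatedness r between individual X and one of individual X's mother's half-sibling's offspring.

0.0625

Each parent–offspring link contributes a factor of 1/2, and independent paths through distinct common ancestors add.
Half first cousins share one grandparent — one path of length 4: r = (1/2)^4 = 1/16.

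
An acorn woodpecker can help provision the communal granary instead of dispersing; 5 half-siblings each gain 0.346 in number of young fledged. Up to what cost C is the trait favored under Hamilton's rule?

r to a half-sibling = 0.25 (half-sibs share one parent — one path of length 2: r = (1/2)^2 = 1/4).
Hamilton's rule: n·r·B > C, so the trait is favored while C < n·r·B = 5·0.25·0.346 = 0.4325.

0.4325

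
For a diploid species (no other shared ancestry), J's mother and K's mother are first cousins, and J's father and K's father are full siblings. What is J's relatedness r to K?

Wright's path rule: contributions from independent ancestry routes add.
J and K are related in two ways: second cousins through their mothers (r = 1/32) and first cousins through their fathers (r = 1/8).
r = 1/32 + 1/8 = 0.15625.

0.15625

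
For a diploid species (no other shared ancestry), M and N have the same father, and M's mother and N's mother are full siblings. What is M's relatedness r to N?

0.375

Wright's path rule: contributions from independent ancestry routes add.
M and N are related in two ways: half-sibs through their shared father (r = 1/4) and first cousins through their mothers (r = 1/8).
r = 1/4 + 1/8 = 0.375.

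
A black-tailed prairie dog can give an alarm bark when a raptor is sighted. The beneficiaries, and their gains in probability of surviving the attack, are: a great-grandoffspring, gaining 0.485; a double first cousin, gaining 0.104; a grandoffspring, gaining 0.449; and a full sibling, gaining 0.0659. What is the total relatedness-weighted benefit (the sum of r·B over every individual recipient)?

0.231825

r to a great-grandoffspring = 1/8 (three parent–offspring links: r = (1/2)^3 = 1/8).
r to a double first cousin = 0.25 (double first cousins share both grandparent pairs — four paths of length 4: r = 4·(1/2)^4 = 1/4).
r to a grandoffspring = 1/4 (two parent–offspring links: r = (1/2)^2 = 1/4).
r to a full sibling = 0.5 (full sibs share both parents — two paths of length 2: r = 2·(1/2)^2 = 1/2).
Summing one r·B term per recipient: 1·0.125·0.485 + 1·0.25·0.104 + 1·0.25·0.449 + 1·0.5·0.0659 = 0.231825.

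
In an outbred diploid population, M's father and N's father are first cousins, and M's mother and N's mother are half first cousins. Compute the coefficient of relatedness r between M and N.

With two independent routes of shared ancestry, r is the sum of the two contributions.
M and N are related in two ways: second cousins through their fathers (r = 1/32) and half second cousins through their mothers (r = 1/64).
r = 1/32 + 1/64 = 3/64 = 0.046875.

0.046875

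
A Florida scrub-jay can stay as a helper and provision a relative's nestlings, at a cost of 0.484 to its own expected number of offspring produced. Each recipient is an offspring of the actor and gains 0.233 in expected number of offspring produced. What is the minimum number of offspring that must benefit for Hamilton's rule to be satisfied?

r to an offspring = 1/2 (one parent–offspring link: r = (1/2)^1 = 1/2).
Hamilton's rule: n·r·B > C  ⇒  n > C/(r·B) = 0.484/(0.5·0.233) = 4.155.
The smallest integer exceeding 4.155 is 5.

5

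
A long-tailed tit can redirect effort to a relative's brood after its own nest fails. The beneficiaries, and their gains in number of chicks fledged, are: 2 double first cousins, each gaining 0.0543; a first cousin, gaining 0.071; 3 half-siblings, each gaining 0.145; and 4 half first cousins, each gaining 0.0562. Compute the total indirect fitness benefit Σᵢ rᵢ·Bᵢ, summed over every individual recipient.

r to a double first cousin = 1/4 (double first cousins share both grandparent pairs — four paths of length 4: r = 4·(1/2)^4 = 1/4).
r to a first cousin = 0.125 (first cousins share one grandparent pair — two paths of length 4: r = 2·(1/2)^4 = 1/8).
r to a half-sibling = 1/4 (half-sibs share one parent — one path of length 2: r = (1/2)^2 = 1/4).
r to a half first cousin = 0.0625 (half first cousins share one grandparent — one path of length 4: r = (1/2)^4 = 1/16).
Summing one r·B term per recipient: 2·0.25·0.0543 + 1·0.125·0.071 + 3·0.25·0.145 + 4·0.0625·0.0562 = 0.158825.

0.158825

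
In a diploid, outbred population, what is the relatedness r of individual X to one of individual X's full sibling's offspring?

0.25

Each parent–offspring link contributes a factor of 1/2, and independent paths through distinct common ancestors add.
Full aunt/uncle↔niece/nephew: two paths of length 3 through the shared grandparent pair: r = 2·(1/2)^3 = 1/4.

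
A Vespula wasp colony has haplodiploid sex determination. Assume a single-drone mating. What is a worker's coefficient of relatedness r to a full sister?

Haplodiploid full sisters inherit their father's entire haploid genome identically (contributing 1/2) and on average half of their mother's contribution (1/2 · 1/2 = 1/4); r = 1/2 + 1/4 = 3/4.

0.75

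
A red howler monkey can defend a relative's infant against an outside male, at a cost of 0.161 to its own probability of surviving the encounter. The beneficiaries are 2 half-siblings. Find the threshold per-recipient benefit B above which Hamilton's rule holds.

r to a half-sibling = 0.25 (half-sibs share one parent — one path of length 2: r = (1/2)^2 = 1/4).
Hamilton's rule with n recipients of equal r: n·r·B > C, so B > C/(n·r) = 0.161/(2·0.25) = 0.322.

0.322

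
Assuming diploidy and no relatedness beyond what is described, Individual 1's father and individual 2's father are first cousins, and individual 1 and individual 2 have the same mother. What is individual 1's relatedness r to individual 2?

0.28125

Wright's path rule: contributions from independent ancestry routes add.
Individual 1 and individual 2 are related in two ways: second cousins through their fathers (r = 1/32) and half-sibs through their shared mother (r = 1/4).
r = 1/32 + 1/4 = 9/32 = 0.28125.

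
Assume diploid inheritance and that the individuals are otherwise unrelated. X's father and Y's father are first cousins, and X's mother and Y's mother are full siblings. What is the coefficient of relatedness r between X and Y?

0.15625

Relatedness sums over independent paths through distinct common ancestors.
X and Y are related in two ways: second cousins through their fathers (r = 1/32) and first cousins through their mothers (r = 1/8).
r = 1/32 + 1/8 = 0.15625.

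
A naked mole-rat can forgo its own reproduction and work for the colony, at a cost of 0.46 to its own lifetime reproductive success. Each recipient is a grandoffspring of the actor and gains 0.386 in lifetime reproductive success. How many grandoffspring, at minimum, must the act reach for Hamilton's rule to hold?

5

r to a grandoffspring = 0.25 (two parent–offspring links: r = (1/2)^2 = 1/4).
Hamilton's rule: n·r·B > C  ⇒  n > C/(r·B) = 0.46/(0.25·0.386) = 4.767.
The smallest integer exceeding 4.767 is 5.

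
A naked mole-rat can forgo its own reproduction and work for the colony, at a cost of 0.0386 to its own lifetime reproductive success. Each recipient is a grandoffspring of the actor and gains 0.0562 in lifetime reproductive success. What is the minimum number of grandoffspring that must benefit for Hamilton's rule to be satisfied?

r to a grandoffspring = 0.25 (two parent–offspring links: r = (1/2)^2 = 1/4).
Hamilton's rule: n·r·B > C  ⇒  n > C/(r·B) = 0.0386/(0.25·0.0562) = 2.747.
The smallest integer exceeding 2.747 is 3.

3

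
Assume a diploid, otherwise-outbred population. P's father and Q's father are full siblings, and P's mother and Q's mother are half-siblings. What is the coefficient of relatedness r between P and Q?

Wright's path rule: contributions from independent ancestry routes add.
P and Q are related in two ways: first cousins through their fathers (r = 1/8) and half first cousins through their mothers (r = 1/16).
r = 1/8 + 1/16 = 0.1875.

0.1875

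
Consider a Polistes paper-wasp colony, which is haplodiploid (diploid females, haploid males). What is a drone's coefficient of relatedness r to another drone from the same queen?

0.5

Haploid brothers each carry a random half of the queen's diploid genome, so on average they share half: r = 1/2.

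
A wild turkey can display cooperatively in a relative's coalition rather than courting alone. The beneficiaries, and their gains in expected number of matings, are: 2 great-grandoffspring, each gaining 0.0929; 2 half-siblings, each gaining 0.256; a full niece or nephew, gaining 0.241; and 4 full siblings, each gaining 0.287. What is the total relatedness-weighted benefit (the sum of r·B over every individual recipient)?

r to a great-grandoffspring = 0.125 (three parent–offspring links: r = (1/2)^3 = 1/8).
r to a half-sibling = 1/4 (half-sibs share one parent — one path of length 2: r = (1/2)^2 = 1/4).
r to a full niece or nephew = 0.25 (full aunt/uncle↔niece/nephew: two paths of length 3 through the shared grandparent pair: r = 2·(1/2)^3 = 1/4).
r to a full sibling = 0.5 (full sibs share both parents — two paths of length 2: r = 2·(1/2)^2 = 1/2).
Summing one r·B term per recipient: 2·0.125·0.0929 + 2·0.25·0.256 + 1·0.25·0.241 + 4·0.5·0.287 = 0.785475.

0.785475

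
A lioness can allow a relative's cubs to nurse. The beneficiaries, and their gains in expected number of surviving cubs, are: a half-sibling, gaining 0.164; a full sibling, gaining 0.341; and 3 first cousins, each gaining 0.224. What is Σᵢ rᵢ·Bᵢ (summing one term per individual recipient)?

0.2955

r to a half-sibling = 0.25 (half-sibs share one parent — one path of length 2: r = (1/2)^2 = 1/4).
r to a full sibling = 1/2 (full sibs share both parents — two paths of length 2: r = 2·(1/2)^2 = 1/2).
r to a first cousin = 0.125 (first cousins share one grandparent pair — two paths of length 4: r = 2·(1/2)^4 = 1/8).
Summing one r·B term per recipient: 1·0.25·0.164 + 1·0.5·0.341 + 3·0.125·0.224 = 0.2955.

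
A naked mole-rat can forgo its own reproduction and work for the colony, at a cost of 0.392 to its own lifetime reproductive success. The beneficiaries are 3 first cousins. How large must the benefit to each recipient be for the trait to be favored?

1.0453

r to a first cousin = 1/8 (first cousins share one grandparent pair — two paths of length 4: r = 2·(1/2)^4 = 1/8).
Hamilton's rule with n recipients of equal r: n·r·B > C, so B > C/(n·r) = 0.392/(3·0.125) = 1.0453.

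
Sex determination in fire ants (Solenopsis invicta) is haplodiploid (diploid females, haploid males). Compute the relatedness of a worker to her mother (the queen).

0.5

One meiotic link between diploid queen and diploid daughter: r = 1/2.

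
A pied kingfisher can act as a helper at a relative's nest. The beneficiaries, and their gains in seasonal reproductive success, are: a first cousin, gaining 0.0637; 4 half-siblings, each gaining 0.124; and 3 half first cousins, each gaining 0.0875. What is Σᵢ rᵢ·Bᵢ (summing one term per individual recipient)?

0.14836875

r to a first cousin = 0.125 (first cousins share one grandparent pair — two paths of length 4: r = 2·(1/2)^4 = 1/8).
r to a half-sibling = 0.25 (half-sibs share one parent — one path of length 2: r = (1/2)^2 = 1/4).
r to a half first cousin = 0.0625 (half first cousins share one grandparent — one path of length 4: r = (1/2)^4 = 1/16).
Summing one r·B term per recipient: 1·0.125·0.0637 + 4·0.25·0.124 + 3·0.0625·0.0875 = 0.14836875.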